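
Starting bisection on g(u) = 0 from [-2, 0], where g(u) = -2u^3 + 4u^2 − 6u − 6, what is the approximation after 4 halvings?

m = -1, g(m) = 6 (+); new bracket [-1, 0]
m = -0.5, g(m) = -1.75 (−); new bracket [-1, -0.5]
m = -0.75, g(m) = 1.59375 (+); new bracket [-0.75, -0.5]
m = -0.625, g(m) = -0.1992 (−); new bracket [-0.75, -0.625]

-0.625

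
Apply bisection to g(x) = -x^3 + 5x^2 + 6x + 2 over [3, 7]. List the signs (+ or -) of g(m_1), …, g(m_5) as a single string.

++---

m = 5, g(m) = 32 (+); new bracket [5, 7]
m = 6, g(m) = 2 (+); new bracket [6, 7]
m = 6.5, g(m) = -22.375 (−); new bracket [6, 6.5]
m = 6.25, g(m) = -9.3281 (−); new bracket [6, 6.25]
m = 6.125, g(m) = -3.4551 (−); new bracket [6, 6.125]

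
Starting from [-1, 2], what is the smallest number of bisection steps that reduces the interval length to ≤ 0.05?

Width after n steps is 3/2^n. Need 2^n ≥ 3/0.05 = 60.
2^5 = 32 < 60 ≤ 2^6 = 64, so n = 6.

6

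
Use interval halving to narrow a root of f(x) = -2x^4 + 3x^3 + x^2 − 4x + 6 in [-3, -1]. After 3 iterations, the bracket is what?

[-1.5, -1.25]

midpoint -2: f = -38 < 0 → [-2, -1]
midpoint -1.5: f = -6 < 0 → [-1.5, -1]
midpoint -1.25: f = 1.820312 > 0 → [-1.5, -1.25]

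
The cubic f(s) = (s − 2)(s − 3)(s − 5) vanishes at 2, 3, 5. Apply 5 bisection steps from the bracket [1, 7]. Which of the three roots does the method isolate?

s = 4 gives f = -2, negative; keep [4, 7]
s = 5.5 gives f = 4.375, positive; keep [4, 5.5]
s = 4.75 gives f = -1.203125, negative; keep [4.75, 5.5]
s = 5.125 gives f = 0.8301, positive; keep [4.75, 5.125]
s = 4.9375 gives f = -0.3557, negative; keep [4.9375, 5.125]

5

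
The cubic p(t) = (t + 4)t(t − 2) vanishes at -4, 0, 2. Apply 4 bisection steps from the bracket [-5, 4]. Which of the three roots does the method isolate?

-4

t = -0.5 gives p = 4.375, positive; keep [-5, -0.5]
t = -2.75 gives p = 16.328125, positive; keep [-5, -2.75]
t = -3.875 gives p = 2.845703, positive; keep [-5, -3.875]
t = -4.4375 gives p = -12.4978, negative; keep [-4.4375, -3.875]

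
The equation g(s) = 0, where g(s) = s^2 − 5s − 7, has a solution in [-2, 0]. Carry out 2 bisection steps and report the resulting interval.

m = -1, g(m) = -1 (−); new bracket [-2, -1]
m = -1.5, g(m) = 2.75 (+); new bracket [-1.5, -1]

[-1.5, -1]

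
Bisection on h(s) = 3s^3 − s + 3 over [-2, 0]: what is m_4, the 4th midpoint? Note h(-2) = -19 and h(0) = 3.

-1.125

midpoint -1: h = 1 > 0 → [-2, -1]
midpoint -1.5: h = -5.625 < 0 → [-1.5, -1]
midpoint -1.25: h = -1.609375 < 0 → [-1.25, -1]
midpoint -1.125: h = -0.1465 < 0 → [-1.125, -1]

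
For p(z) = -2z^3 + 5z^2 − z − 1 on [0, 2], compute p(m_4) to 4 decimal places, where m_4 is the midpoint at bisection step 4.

-0.1602

m = 1, p(m) = 1 (+); new bracket [0, 1]
m = 0.5, p(m) = -0.5 (−); new bracket [0.5, 1]
m = 0.75, p(m) = 0.21875 (+); new bracket [0.5, 0.75]
m = 0.625, p(m) = -0.1602 (−); new bracket [0.625, 0.75]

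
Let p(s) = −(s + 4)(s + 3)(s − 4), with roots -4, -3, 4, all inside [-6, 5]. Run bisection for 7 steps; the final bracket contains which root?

4

midpoint -0.5: p = 39.375 > 0 → [-0.5, 5]
midpoint 2.25: p = 57.421875 > 0 → [2.25, 5]
midpoint 3.625: p = 18.943359 > 0 → [3.625, 5]
midpoint 4.3125: p = -18.9954 < 0 → [3.625, 4.3125]
midpoint 3.96875: p = 1.7354 > 0 → [3.96875, 4.3125]
midpoint 4.140625: p = -8.1744 < 0 → [3.96875, 4.140625]
midpoint 4.0546875: p = -3.1075 < 0 → [3.96875, 4.0546875]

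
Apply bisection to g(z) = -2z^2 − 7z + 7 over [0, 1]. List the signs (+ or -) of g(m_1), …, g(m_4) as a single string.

++--

m = 0.5, g(m) = 3 (+); new bracket [0.5, 1]
m = 0.75, g(m) = 0.625 (+); new bracket [0.75, 1]
m = 0.875, g(m) = -0.65625 (−); new bracket [0.75, 0.875]
m = 0.8125, g(m) = -0.0078 (−); new bracket [0.75, 0.8125]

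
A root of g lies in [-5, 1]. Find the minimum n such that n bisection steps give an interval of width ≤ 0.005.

Width after n steps is 6/2^n. Need 2^n ≥ 6/0.005 = 1200.
2^10 = 1024 < 1200 ≤ 2^11 = 2048, so n = 11.

11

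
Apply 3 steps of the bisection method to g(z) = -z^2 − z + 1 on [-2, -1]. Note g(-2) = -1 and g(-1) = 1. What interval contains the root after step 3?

[-1.625, -1.5]

midpoint -1.5: g = 0.25 > 0 → [-2, -1.5]
midpoint -1.75: g = -0.3125 < 0 → [-1.75, -1.5]
midpoint -1.625: g = -0.015625 < 0 → [-1.625, -1.5]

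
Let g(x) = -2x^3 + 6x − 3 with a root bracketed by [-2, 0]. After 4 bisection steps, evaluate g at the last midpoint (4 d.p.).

-1.0664

g(-1) = -7 < 0, so the root lies in [-2, -1]
g(-1.5) = -5.25 < 0, so the root lies in [-2, -1.5]
g(-1.75) = -2.78125 < 0, so the root lies in [-2, -1.75]
g(-1.875) = -1.0664 < 0, so the root lies in [-2, -1.875]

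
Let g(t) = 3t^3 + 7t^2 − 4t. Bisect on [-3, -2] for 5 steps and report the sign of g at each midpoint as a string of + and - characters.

++--+

midpoint -2.5: g = 6.875 > 0 → [-3, -2.5]
midpoint -2.75: g = 1.546875 > 0 → [-3, -2.75]
midpoint -2.875: g = -1.931641 < 0 → [-2.875, -2.75]
midpoint -2.8125: g = -0.1208 < 0 → [-2.8125, -2.75]
midpoint -2.78125: g = 0.7306 > 0 → [-2.8125, -2.78125]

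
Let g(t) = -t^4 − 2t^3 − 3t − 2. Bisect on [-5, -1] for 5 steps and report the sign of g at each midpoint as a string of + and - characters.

-+-++

g(-3) = -20 < 0, so the root lies in [-3, -1]
g(-2) = 4 > 0, so the root lies in [-3, -2]
g(-2.5) = -2.3125 < 0, so the root lies in [-2.5, -2]
g(-2.25) = 1.9023 > 0, so the root lies in [-2.5, -2.25]
g(-2.375) = 0.1013 > 0, so the root lies in [-2.5, -2.375]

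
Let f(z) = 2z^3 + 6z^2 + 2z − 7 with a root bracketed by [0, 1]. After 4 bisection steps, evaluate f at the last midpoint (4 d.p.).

f(0.5) = -4.25 < 0, so the root lies in [0.5, 1]
f(0.75) = -1.28125 < 0, so the root lies in [0.75, 1]
f(0.875) = 0.683594 > 0, so the root lies in [0.75, 0.875]
f(0.8125) = -0.3413 < 0, so the root lies in [0.8125, 0.875]

-0.3413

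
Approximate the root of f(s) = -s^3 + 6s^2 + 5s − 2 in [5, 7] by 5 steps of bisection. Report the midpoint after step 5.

f(6) = 28 > 0, so the root lies in [6, 7]
f(6.5) = 9.375 > 0, so the root lies in [6.5, 7]
f(6.75) = -2.421875 < 0, so the root lies in [6.5, 6.75]
f(6.625) = 3.6934 > 0, so the root lies in [6.625, 6.75]
f(6.6875) = 0.6907 > 0, so the root lies in [6.6875, 6.75]

6.6875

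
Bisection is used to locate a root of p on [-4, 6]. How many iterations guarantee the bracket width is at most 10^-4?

17

Width after n steps is 10/2^n. Need 2^n ≥ 10/10^-4 = 100000.
2^16 = 65536 < 100000 ≤ 2^17 = 131072, so n = 17.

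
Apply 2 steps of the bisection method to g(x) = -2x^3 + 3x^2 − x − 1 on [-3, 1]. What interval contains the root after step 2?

[-1, 0]

midpoint -1: g = 5 > 0 → [-1, 1]
midpoint 0: g = -1 < 0 → [-1, 0]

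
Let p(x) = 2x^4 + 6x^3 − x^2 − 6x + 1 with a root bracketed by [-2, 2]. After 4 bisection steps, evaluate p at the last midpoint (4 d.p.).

0.1016

m = 0, p(m) = 1 (+); new bracket [-2, 0]
m = -1, p(m) = 2 (+); new bracket [-2, -1]
m = -1.5, p(m) = -2.375 (−); new bracket [-1.5, -1]
m = -1.25, p(m) = 0.1016 (+); new bracket [-1.5, -1.25]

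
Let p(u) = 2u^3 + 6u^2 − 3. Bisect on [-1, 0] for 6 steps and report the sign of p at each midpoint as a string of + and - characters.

p(-0.5) = -1.75 < 0, so the root lies in [-1, -0.5]
p(-0.75) = -0.46875 < 0, so the root lies in [-1, -0.75]
p(-0.875) = 0.253906 > 0, so the root lies in [-0.875, -0.75]
p(-0.8125) = -0.1118 < 0, so the root lies in [-0.875, -0.8125]
p(-0.84375) = 0.0701 > 0, so the root lies in [-0.84375, -0.8125]
p(-0.828125) = -0.0211 < 0, so the root lies in [-0.84375, -0.828125]

--+-+-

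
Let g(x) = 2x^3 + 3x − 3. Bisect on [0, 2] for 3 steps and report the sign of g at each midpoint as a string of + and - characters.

+-+

x = 1 gives g = 2, positive; keep [0, 1]
x = 0.5 gives g = -1.25, negative; keep [0.5, 1]
x = 0.75 gives g = 0.09375, positive; keep [0.5, 0.75]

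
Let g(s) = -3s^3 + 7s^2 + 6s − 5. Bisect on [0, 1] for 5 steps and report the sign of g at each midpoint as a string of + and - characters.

-+++-

g(0.5) = -0.625 < 0, so the root lies in [0.5, 1]
g(0.75) = 2.171875 > 0, so the root lies in [0.5, 0.75]
g(0.625) = 0.751953 > 0, so the root lies in [0.5, 0.625]
g(0.5625) = 0.0559 > 0, so the root lies in [0.5, 0.5625]
g(0.53125) = -0.2867 < 0, so the root lies in [0.53125, 0.5625]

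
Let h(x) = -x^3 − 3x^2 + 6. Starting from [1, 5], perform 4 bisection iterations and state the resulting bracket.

x = 3 gives h = -48, negative; keep [1, 3]
x = 2 gives h = -14, negative; keep [1, 2]
x = 1.5 gives h = -4.125, negative; keep [1, 1.5]
x = 1.25 gives h = -0.6406, negative; keep [1, 1.25]

[1, 1.25]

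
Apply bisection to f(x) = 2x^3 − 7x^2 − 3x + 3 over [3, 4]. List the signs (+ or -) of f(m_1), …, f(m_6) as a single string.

--++-+

f(3.5) = -7.5 < 0, so the root lies in [3.5, 4]
f(3.75) = -1.21875 < 0, so the root lies in [3.75, 4]
f(3.875) = 2.636719 > 0, so the root lies in [3.75, 3.875]
f(3.8125) = 0.647 > 0, so the root lies in [3.75, 3.8125]
f(3.78125) = -0.3012 < 0, so the root lies in [3.78125, 3.8125]
f(3.796875) = 0.169 > 0, so the root lies in [3.78125, 3.796875]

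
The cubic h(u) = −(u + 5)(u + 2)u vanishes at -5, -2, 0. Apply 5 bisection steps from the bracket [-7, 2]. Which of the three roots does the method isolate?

-5

h(-2.5) = -3.125 < 0, so the root lies in [-7, -2.5]
h(-4.75) = -3.265625 < 0, so the root lies in [-7, -4.75]
h(-5.875) = 19.919922 > 0, so the root lies in [-5.875, -4.75]
h(-5.3125) = 5.4993 > 0, so the root lies in [-5.3125, -4.75]
h(-5.03125) = 0.4766 > 0, so the root lies in [-5.03125, -4.75]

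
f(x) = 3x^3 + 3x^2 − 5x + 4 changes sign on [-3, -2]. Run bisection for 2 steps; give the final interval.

[-2.25, -2]

f(-2.5) = -11.625 < 0, so the root lies in [-2.5, -2]
f(-2.25) = -3.734375 < 0, so the root lies in [-2.25, -2]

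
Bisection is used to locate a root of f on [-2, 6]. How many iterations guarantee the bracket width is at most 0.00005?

Width after n steps is 8/2^n. Need 2^n ≥ 8/0.00005 = 160000.
2^17 = 131072 < 160000 ≤ 2^18 = 262144, so n = 18.

18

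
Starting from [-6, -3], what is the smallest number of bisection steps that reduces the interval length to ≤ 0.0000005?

Width after n steps is 3/2^n. Need 2^n ≥ 3/0.0000005 = 6000000.
2^22 = 4194304 < 6000000 ≤ 2^23 = 8388608, so n = 23.

23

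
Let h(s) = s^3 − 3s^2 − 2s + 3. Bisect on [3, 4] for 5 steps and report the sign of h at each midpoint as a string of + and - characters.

midpoint 3.5: h = 2.125 > 0 → [3, 3.5]
midpoint 3.25: h = -0.859375 < 0 → [3.25, 3.5]
midpoint 3.375: h = 0.521484 > 0 → [3.25, 3.375]
midpoint 3.3125: h = -0.196 < 0 → [3.3125, 3.375]
midpoint 3.34375: h = 0.1559 > 0 → [3.3125, 3.34375]

+-+-+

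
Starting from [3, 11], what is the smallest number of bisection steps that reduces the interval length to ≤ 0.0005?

14

Width after n steps is 8/2^n. Need 2^n ≥ 8/0.0005 = 16000.
2^13 = 8192 < 16000 ≤ 2^14 = 16384, so n = 14.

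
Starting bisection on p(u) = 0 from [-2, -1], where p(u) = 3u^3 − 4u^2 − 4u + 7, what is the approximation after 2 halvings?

m = -1.5, p(m) = -6.125 (−); new bracket [-1.5, -1]
m = -1.25, p(m) = -0.109375 (−); new bracket [-1.25, -1]

-1.25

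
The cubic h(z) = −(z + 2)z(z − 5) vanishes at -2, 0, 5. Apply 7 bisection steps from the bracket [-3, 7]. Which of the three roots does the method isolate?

m = 2, h(m) = 24 (+); new bracket [2, 7]
m = 4.5, h(m) = 14.625 (+); new bracket [4.5, 7]
m = 5.75, h(m) = -33.421875 (−); new bracket [4.5, 5.75]
m = 5.125, h(m) = -4.5645 (−); new bracket [4.5, 5.125]
m = 4.8125, h(m) = 6.1472 (+); new bracket [4.8125, 5.125]
m = 4.96875, h(m) = 1.0821 (+); new bracket [4.96875, 5.125]
m = 5.046875, h(m) = -1.6671 (−); new bracket [4.96875, 5.046875]

5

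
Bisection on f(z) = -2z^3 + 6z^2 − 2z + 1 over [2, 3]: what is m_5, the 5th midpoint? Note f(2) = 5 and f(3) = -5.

z = 2.5 gives f = 2.25, positive; keep [2.5, 3]
z = 2.75 gives f = -0.71875, negative; keep [2.5, 2.75]
z = 2.625 gives f = 0.917969, positive; keep [2.625, 2.75]
z = 2.6875 gives f = 0.1392, positive; keep [2.6875, 2.75]
z = 2.71875 gives f = -0.2797, negative; keep [2.6875, 2.71875]

2.71875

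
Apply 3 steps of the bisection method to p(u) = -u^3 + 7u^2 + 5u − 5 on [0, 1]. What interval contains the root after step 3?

midpoint 0.5: p = -0.875 < 0 → [0.5, 1]
midpoint 0.75: p = 2.265625 > 0 → [0.5, 0.75]
midpoint 0.625: p = 0.615234 > 0 → [0.5, 0.625]

[0.5, 0.625]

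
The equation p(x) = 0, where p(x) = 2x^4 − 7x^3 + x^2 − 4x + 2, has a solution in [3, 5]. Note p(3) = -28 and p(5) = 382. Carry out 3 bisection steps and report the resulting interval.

[3.25, 3.5]

m = 4, p(m) = 66 (+); new bracket [3, 4]
m = 3.5, p(m) = 0.25 (+); new bracket [3, 3.5]
m = 3.25, p(m) = -17.601562 (−); new bracket [3.25, 3.5]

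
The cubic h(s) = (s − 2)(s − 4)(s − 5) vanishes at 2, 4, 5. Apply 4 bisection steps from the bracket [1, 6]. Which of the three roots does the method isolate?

m = 3.5, h(m) = 1.125 (+); new bracket [1, 3.5]
m = 2.25, h(m) = 1.203125 (+); new bracket [1, 2.25]
m = 1.625, h(m) = -3.005859 (−); new bracket [1.625, 2.25]
m = 1.9375, h(m) = -0.3948 (−); new bracket [1.9375, 2.25]

2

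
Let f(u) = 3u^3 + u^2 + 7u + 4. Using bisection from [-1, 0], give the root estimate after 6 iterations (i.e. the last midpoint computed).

f(-0.5) = 0.375 > 0, so the root lies in [-1, -0.5]
f(-0.75) = -1.953125 < 0, so the root lies in [-0.75, -0.5]
f(-0.625) = -0.716797 < 0, so the root lies in [-0.625, -0.5]
f(-0.5625) = -0.155 < 0, so the root lies in [-0.5625, -0.5]
f(-0.53125) = 0.1137 > 0, so the root lies in [-0.5625, -0.53125]
f(-0.546875) = -0.0197 < 0, so the root lies in [-0.546875, -0.53125]

-0.546875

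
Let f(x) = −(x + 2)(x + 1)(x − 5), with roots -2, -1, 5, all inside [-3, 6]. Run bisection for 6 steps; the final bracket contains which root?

m = 1.5, f(m) = 30.625 (+); new bracket [1.5, 6]
m = 3.75, f(m) = 34.140625 (+); new bracket [3.75, 6]
m = 4.875, f(m) = 5.048828 (+); new bracket [4.875, 6]
m = 5.4375, f(m) = -20.947 (−); new bracket [4.875, 5.4375]
m = 5.15625, f(m) = -6.8837 (−); new bracket [4.875, 5.15625]
m = 5.015625, f(m) = -0.6594 (−); new bracket [4.875, 5.015625]

5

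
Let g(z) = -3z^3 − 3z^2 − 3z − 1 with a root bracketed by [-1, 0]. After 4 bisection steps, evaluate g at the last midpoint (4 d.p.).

g(-0.5) = 0.125 > 0, so the root lies in [-0.5, 0]
g(-0.25) = -0.390625 < 0, so the root lies in [-0.5, -0.25]
g(-0.375) = -0.138672 < 0, so the root lies in [-0.5, -0.375]
g(-0.4375) = -0.0105 < 0, so the root lies in [-0.5, -0.4375]

-0.0105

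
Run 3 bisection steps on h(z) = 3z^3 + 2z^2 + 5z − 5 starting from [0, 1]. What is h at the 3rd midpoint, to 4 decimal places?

-0.3613

m = 0.5, h(m) = -1.625 (−); new bracket [0.5, 1]
m = 0.75, h(m) = 1.140625 (+); new bracket [0.5, 0.75]
m = 0.625, h(m) = -0.361328 (−); new bracket [0.625, 0.75]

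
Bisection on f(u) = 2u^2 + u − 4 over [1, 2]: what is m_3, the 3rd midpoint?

m = 1.5, f(m) = 2 (+); new bracket [1, 1.5]
m = 1.25, f(m) = 0.375 (+); new bracket [1, 1.25]
m = 1.125, f(m) = -0.34375 (−); new bracket [1.125, 1.25]

1.125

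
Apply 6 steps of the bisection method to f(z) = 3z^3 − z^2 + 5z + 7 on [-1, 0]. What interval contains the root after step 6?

midpoint -0.5: f = 3.875 > 0 → [-1, -0.5]
midpoint -0.75: f = 1.421875 > 0 → [-1, -0.75]
midpoint -0.875: f = -0.150391 < 0 → [-0.875, -0.75]
midpoint -0.8125: f = 0.6682 > 0 → [-0.875, -0.8125]
midpoint -0.84375: f = 0.2673 > 0 → [-0.875, -0.84375]
midpoint -0.859375: f = 0.0606 > 0 → [-0.875, -0.859375]

[-0.875, -0.859375]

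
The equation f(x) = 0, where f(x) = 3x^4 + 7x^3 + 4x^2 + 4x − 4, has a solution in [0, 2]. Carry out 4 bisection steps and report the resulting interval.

f(1) = 14 > 0, so the root lies in [0, 1]
f(0.5) = 0.0625 > 0, so the root lies in [0, 0.5]
f(0.25) = -2.628906 < 0, so the root lies in [0.25, 0.5]
f(0.375) = -1.509 < 0, so the root lies in [0.375, 0.5]

[0.375, 0.5]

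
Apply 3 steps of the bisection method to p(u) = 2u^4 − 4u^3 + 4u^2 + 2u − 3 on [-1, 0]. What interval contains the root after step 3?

[-0.75, -0.625]

midpoint -0.5: p = -2.375 < 0 → [-1, -0.5]
midpoint -0.75: p = 0.070312 > 0 → [-0.75, -0.5]
midpoint -0.625: p = -1.405762 < 0 → [-0.75, -0.625]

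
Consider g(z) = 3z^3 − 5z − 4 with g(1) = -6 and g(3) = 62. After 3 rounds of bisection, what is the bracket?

[1.5, 1.75]

g(2) = 10 > 0, so the root lies in [1, 2]
g(1.5) = -1.375 < 0, so the root lies in [1.5, 2]
g(1.75) = 3.328125 > 0, so the root lies in [1.5, 1.75]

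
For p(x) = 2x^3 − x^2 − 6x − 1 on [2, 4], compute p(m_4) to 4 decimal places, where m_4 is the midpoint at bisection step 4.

0.9258

x = 3 gives p = 26, positive; keep [2, 3]
x = 2.5 gives p = 9, positive; keep [2, 2.5]
x = 2.25 gives p = 3.21875, positive; keep [2, 2.25]
x = 2.125 gives p = 0.9258, positive; keep [2, 2.125]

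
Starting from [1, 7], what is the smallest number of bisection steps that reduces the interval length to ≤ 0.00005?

17

Width after n steps is 6/2^n. Need 2^n ≥ 6/0.00005 = 120000.
2^16 = 65536 < 120000 ≤ 2^17 = 131072, so n = 17.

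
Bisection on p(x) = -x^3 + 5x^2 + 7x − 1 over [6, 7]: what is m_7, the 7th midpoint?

6.1171875

m = 6.5, p(m) = -18.875 (−); new bracket [6, 6.5]
m = 6.25, p(m) = -6.078125 (−); new bracket [6, 6.25]
m = 6.125, p(m) = -0.330078 (−); new bracket [6, 6.125]
m = 6.0625, p(m) = 2.3865 (+); new bracket [6.0625, 6.125]
m = 6.09375, p(m) = 1.0412 (+); new bracket [6.09375, 6.125]
m = 6.109375, p(m) = 0.3588 (+); new bracket [6.109375, 6.125]
m = 6.1171875, p(m) = 0.0152 (+); new bracket [6.1171875, 6.125]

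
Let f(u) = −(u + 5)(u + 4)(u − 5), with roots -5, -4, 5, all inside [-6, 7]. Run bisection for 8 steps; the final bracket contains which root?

u = 0.5 gives f = 111.375, positive; keep [0.5, 7]
u = 3.75 gives f = 84.765625, positive; keep [3.75, 7]
u = 5.375 gives f = -36.474609, negative; keep [3.75, 5.375]
u = 4.5625 gives f = 35.822, positive; keep [4.5625, 5.375]
u = 4.96875 gives f = 2.794, positive; keep [4.96875, 5.375]
u = 5.171875 gives f = -16.0351, negative; keep [4.96875, 5.171875]
u = 5.0703125 gives f = -6.4224, negative; keep [4.96875, 5.0703125]
u = 5.01953125 gives f = -1.7651, negative; keep [4.96875, 5.01953125]

5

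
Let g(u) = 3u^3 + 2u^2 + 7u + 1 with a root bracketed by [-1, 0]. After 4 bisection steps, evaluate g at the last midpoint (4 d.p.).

-0.2620

midpoint -0.5: g = -2.375 < 0 → [-0.5, 0]
midpoint -0.25: g = -0.671875 < 0 → [-0.25, 0]
midpoint -0.125: g = 0.150391 > 0 → [-0.25, -0.125]
midpoint -0.1875: g = -0.262 < 0 → [-0.1875, -0.125]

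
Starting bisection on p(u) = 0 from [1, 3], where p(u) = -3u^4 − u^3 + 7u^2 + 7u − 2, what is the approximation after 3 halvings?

midpoint 2: p = -16 < 0 → [1, 2]
midpoint 1.5: p = 5.6875 > 0 → [1.5, 2]
midpoint 1.75: p = -1.808594 < 0 → [1.5, 1.75]

1.75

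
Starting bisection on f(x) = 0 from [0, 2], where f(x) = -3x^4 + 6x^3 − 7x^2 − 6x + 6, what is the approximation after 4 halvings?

0.625

x = 1 gives f = -4, negative; keep [0, 1]
x = 0.5 gives f = 1.8125, positive; keep [0.5, 1]
x = 0.75 gives f = -0.855469, negative; keep [0.5, 0.75]
x = 0.625 gives f = 0.5227, positive; keep [0.625, 0.75]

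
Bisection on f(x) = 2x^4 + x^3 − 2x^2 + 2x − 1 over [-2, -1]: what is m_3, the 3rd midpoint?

-1.625

m = -1.5, f(m) = -1.75 (−); new bracket [-2, -1.5]
m = -1.75, f(m) = 2.773438 (+); new bracket [-1.75, -1.5]
m = -1.625, f(m) = 0.123535 (+); new bracket [-1.625, -1.5]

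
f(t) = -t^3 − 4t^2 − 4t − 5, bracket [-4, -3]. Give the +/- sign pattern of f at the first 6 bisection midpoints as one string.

++----

m = -3.5, f(m) = 2.875 (+); new bracket [-3.5, -3]
m = -3.25, f(m) = 0.078125 (+); new bracket [-3.25, -3]
m = -3.125, f(m) = -1.044922 (−); new bracket [-3.25, -3.125]
m = -3.1875, f(m) = -0.5051 (−); new bracket [-3.25, -3.1875]
m = -3.21875, f(m) = -0.219 (−); new bracket [-3.25, -3.21875]
m = -3.234375, f(m) = -0.0718 (−); new bracket [-3.25, -3.234375]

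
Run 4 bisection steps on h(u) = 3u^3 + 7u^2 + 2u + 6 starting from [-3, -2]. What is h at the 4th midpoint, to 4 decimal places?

midpoint -2.5: h = -2.125 < 0 → [-2.5, -2]
midpoint -2.25: h = 2.765625 > 0 → [-2.5, -2.25]
midpoint -2.375: h = 0.544922 > 0 → [-2.5, -2.375]
midpoint -2.4375: h = -0.7317 < 0 → [-2.4375, -2.375]

-0.7317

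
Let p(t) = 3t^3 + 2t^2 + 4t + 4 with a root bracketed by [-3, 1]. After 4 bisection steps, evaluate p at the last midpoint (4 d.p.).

t = -1 gives p = -1, negative; keep [-1, 1]
t = 0 gives p = 4, positive; keep [-1, 0]
t = -0.5 gives p = 2.125, positive; keep [-1, -0.5]
t = -0.75 gives p = 0.8594, positive; keep [-1, -0.75]

0.8594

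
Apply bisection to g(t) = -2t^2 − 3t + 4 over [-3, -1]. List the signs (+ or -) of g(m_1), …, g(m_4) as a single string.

m = -2, g(m) = 2 (+); new bracket [-3, -2]
m = -2.5, g(m) = -1 (−); new bracket [-2.5, -2]
m = -2.25, g(m) = 0.625 (+); new bracket [-2.5, -2.25]
m = -2.375, g(m) = -0.1562 (−); new bracket [-2.375, -2.25]

+-+-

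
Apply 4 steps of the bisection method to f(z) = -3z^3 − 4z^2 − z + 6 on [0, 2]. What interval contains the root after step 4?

[0.875, 1]

midpoint 1: f = -2 < 0 → [0, 1]
midpoint 0.5: f = 4.125 > 0 → [0.5, 1]
midpoint 0.75: f = 1.734375 > 0 → [0.75, 1]
midpoint 0.875: f = 0.0527 > 0 → [0.875, 1]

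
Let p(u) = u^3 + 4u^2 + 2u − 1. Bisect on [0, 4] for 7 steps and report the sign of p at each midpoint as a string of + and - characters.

+++-++-

u = 2 gives p = 27, positive; keep [0, 2]
u = 1 gives p = 6, positive; keep [0, 1]
u = 0.5 gives p = 1.125, positive; keep [0, 0.5]
u = 0.25 gives p = -0.2344, negative; keep [0.25, 0.5]
u = 0.375 gives p = 0.3652, positive; keep [0.25, 0.375]
u = 0.3125 gives p = 0.0461, positive; keep [0.25, 0.3125]
u = 0.28125 gives p = -0.0988, negative; keep [0.28125, 0.3125]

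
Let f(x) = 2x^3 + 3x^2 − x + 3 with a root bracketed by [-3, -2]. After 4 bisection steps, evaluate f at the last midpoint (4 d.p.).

m = -2.5, f(m) = -7 (−); new bracket [-2.5, -2]
m = -2.25, f(m) = -2.34375 (−); new bracket [-2.25, -2]
m = -2.125, f(m) = -0.519531 (−); new bracket [-2.125, -2]
m = -2.0625, f(m) = 0.2769 (+); new bracket [-2.125, -2.0625]

0.2769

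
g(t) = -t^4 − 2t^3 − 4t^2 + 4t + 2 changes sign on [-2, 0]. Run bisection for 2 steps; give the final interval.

[-0.5, 0]

m = -1, g(m) = -5 (−); new bracket [-1, 0]
m = -0.5, g(m) = -0.8125 (−); new bracket [-0.5, 0]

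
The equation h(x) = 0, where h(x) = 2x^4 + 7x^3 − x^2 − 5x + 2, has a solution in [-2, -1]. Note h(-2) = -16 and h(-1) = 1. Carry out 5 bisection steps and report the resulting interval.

h(-1.5) = -6.25 < 0, so the root lies in [-1.5, -1]
h(-1.25) = -2.101562 < 0, so the root lies in [-1.25, -1]
h(-1.125) = -0.403809 < 0, so the root lies in [-1.125, -1]
h(-1.0625) = 0.3362 > 0, so the root lies in [-1.125, -1.0625]
h(-1.09375) = -0.0244 < 0, so the root lies in [-1.09375, -1.0625]

[-1.09375, -1.0625]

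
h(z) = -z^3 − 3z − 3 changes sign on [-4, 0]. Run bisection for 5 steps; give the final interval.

m = -2, h(m) = 11 (+); new bracket [-2, 0]
m = -1, h(m) = 1 (+); new bracket [-1, 0]
m = -0.5, h(m) = -1.375 (−); new bracket [-1, -0.5]
m = -0.75, h(m) = -0.3281 (−); new bracket [-1, -0.75]
m = -0.875, h(m) = 0.2949 (+); new bracket [-0.875, -0.75]

[-0.875, -0.75]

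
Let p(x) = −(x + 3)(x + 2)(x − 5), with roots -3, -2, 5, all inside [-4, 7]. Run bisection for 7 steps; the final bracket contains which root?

5

x = 1.5 gives p = 55.125, positive; keep [1.5, 7]
x = 4.25 gives p = 33.984375, positive; keep [4.25, 7]
x = 5.625 gives p = -41.103516, negative; keep [4.25, 5.625]
x = 4.9375 gives p = 3.4417, positive; keep [4.9375, 5.625]
x = 5.28125 gives p = -16.9588, negative; keep [4.9375, 5.28125]
x = 5.109375 gives p = -6.3058, negative; keep [4.9375, 5.109375]
x = 5.0234375 gives p = -1.3208, negative; keep [4.9375, 5.0234375]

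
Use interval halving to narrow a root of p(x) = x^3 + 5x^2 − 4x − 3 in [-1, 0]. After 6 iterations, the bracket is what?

[-0.5, -0.484375]

m = -0.5, p(m) = 0.125 (+); new bracket [-0.5, 0]
m = -0.25, p(m) = -1.703125 (−); new bracket [-0.5, -0.25]
m = -0.375, p(m) = -0.849609 (−); new bracket [-0.5, -0.375]
m = -0.4375, p(m) = -0.3767 (−); new bracket [-0.5, -0.4375]
m = -0.46875, p(m) = -0.1294 (−); new bracket [-0.5, -0.46875]
m = -0.484375, p(m) = -0.003 (−); new bracket [-0.5, -0.484375]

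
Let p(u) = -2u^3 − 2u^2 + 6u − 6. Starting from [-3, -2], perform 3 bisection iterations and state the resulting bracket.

u = -2.5 gives p = -2.25, negative; keep [-3, -2.5]
u = -2.75 gives p = 3.96875, positive; keep [-2.75, -2.5]
u = -2.625 gives p = 0.644531, positive; keep [-2.625, -2.5]

[-2.625, -2.5]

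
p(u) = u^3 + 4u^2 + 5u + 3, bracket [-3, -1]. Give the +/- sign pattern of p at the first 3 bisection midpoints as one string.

+-+

m = -2, p(m) = 1 (+); new bracket [-3, -2]
m = -2.5, p(m) = -0.125 (−); new bracket [-2.5, -2]
m = -2.25, p(m) = 0.609375 (+); new bracket [-2.5, -2.25]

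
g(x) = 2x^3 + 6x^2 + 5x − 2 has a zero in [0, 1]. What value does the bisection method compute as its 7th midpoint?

0.2890625

m = 0.5, g(m) = 2.25 (+); new bracket [0, 0.5]
m = 0.25, g(m) = -0.34375 (−); new bracket [0.25, 0.5]
m = 0.375, g(m) = 0.824219 (+); new bracket [0.25, 0.375]
m = 0.3125, g(m) = 0.2095 (+); new bracket [0.25, 0.3125]
m = 0.28125, g(m) = -0.0746 (−); new bracket [0.28125, 0.3125]
m = 0.296875, g(m) = 0.0655 (+); new bracket [0.28125, 0.296875]
m = 0.2890625, g(m) = -0.005 (−); new bracket [0.2890625, 0.296875]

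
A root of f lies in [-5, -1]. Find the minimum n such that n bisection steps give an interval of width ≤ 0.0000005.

23

Width after n steps is 4/2^n. Need 2^n ≥ 4/0.0000005 = 8000000.
2^22 = 4194304 < 8000000 ≤ 2^23 = 8388608, so n = 23.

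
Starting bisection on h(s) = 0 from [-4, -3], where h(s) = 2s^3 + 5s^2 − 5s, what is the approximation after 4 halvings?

-3.3125

midpoint -3.5: h = -7 < 0 → [-3.5, -3]
midpoint -3.25: h = 0.40625 > 0 → [-3.5, -3.25]
midpoint -3.375: h = -3.058594 < 0 → [-3.375, -3.25]
midpoint -3.3125: h = -1.2681 < 0 → [-3.3125, -3.25]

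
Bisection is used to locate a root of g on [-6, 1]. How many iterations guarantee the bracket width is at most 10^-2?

10

Width after n steps is 7/2^n. Need 2^n ≥ 7/10^-2 = 700.
2^9 = 512 < 700 ≤ 2^10 = 1024, so n = 10.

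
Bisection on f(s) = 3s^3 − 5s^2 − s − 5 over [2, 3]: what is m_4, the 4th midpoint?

2.1875

f(2.5) = 8.125 > 0, so the root lies in [2, 2.5]
f(2.25) = 1.609375 > 0, so the root lies in [2, 2.25]
f(2.125) = -0.916016 < 0, so the root lies in [2.125, 2.25]
f(2.1875) = 0.2893 > 0, so the root lies in [2.125, 2.1875]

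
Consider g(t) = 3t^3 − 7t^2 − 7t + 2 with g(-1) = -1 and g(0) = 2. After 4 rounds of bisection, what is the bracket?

midpoint -0.5: g = 3.375 > 0 → [-1, -0.5]
midpoint -0.75: g = 2.046875 > 0 → [-1, -0.75]
midpoint -0.875: g = 0.755859 > 0 → [-1, -0.875]
midpoint -0.9375: g = -0.0618 < 0 → [-0.9375, -0.875]

[-0.9375, -0.875]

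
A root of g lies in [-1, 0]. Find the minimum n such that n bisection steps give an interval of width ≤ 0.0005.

Width after n steps is 1/2^n. Need 2^n ≥ 1/0.0005 = 2000.
2^10 = 1024 < 2000 ≤ 2^11 = 2048, so n = 11.

11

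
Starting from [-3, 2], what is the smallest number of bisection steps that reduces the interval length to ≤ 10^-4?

16

Width after n steps is 5/2^n. Need 2^n ≥ 5/10^-4 = 50000.
2^15 = 32768 < 50000 ≤ 2^16 = 65536, so n = 16.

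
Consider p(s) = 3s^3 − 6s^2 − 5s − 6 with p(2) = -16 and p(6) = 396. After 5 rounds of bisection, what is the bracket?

p(4) = 70 > 0, so the root lies in [2, 4]
p(3) = 6 > 0, so the root lies in [2, 3]
p(2.5) = -9.125 < 0, so the root lies in [2.5, 3]
p(2.75) = -2.7344 < 0, so the root lies in [2.75, 3]
p(2.875) = 1.3223 > 0, so the root lies in [2.75, 2.875]

[2.75, 2.875]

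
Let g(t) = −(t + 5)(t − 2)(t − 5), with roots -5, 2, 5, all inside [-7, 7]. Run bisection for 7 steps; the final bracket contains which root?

m = 0, g(m) = -50 (−); new bracket [-7, 0]
m = -3.5, g(m) = -70.125 (−); new bracket [-7, -3.5]
m = -5.25, g(m) = 18.578125 (+); new bracket [-5.25, -3.5]
m = -4.375, g(m) = -37.3535 (−); new bracket [-5.25, -4.375]
m = -4.8125, g(m) = -12.5339 (−); new bracket [-5.25, -4.8125]
m = -5.03125, g(m) = 2.2041 (+); new bracket [-5.03125, -4.8125]
m = -4.921875, g(m) = -5.3655 (−); new bracket [-5.03125, -4.921875]

-5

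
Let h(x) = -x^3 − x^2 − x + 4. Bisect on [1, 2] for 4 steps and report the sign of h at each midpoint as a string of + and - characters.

--+-

h(1.5) = -3.125 < 0, so the root lies in [1, 1.5]
h(1.25) = -0.765625 < 0, so the root lies in [1, 1.25]
h(1.125) = 0.185547 > 0, so the root lies in [1.125, 1.25]
h(1.1875) = -0.2722 < 0, so the root lies in [1.125, 1.1875]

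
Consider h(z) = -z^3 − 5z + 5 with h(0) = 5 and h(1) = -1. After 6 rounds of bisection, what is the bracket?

[0.859375, 0.875]

z = 0.5 gives h = 2.375, positive; keep [0.5, 1]
z = 0.75 gives h = 0.828125, positive; keep [0.75, 1]
z = 0.875 gives h = -0.044922, negative; keep [0.75, 0.875]
z = 0.8125 gives h = 0.4011, positive; keep [0.8125, 0.875]
z = 0.84375 gives h = 0.1806, positive; keep [0.84375, 0.875]
z = 0.859375 gives h = 0.0685, positive; keep [0.859375, 0.875]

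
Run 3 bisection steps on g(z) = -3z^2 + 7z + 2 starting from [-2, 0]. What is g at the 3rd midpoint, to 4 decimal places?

m = -1, g(m) = -8 (−); new bracket [-1, 0]
m = -0.5, g(m) = -2.25 (−); new bracket [-0.5, 0]
m = -0.25, g(m) = 0.0625 (+); new bracket [-0.5, -0.25]

0.0625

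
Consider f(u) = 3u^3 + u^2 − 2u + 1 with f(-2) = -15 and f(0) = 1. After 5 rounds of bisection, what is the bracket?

[-1.1875, -1.125]

u = -1 gives f = 1, positive; keep [-2, -1]
u = -1.5 gives f = -3.875, negative; keep [-1.5, -1]
u = -1.25 gives f = -0.796875, negative; keep [-1.25, -1]
u = -1.125 gives f = 0.2441, positive; keep [-1.25, -1.125]
u = -1.1875 gives f = -0.2385, negative; keep [-1.1875, -1.125]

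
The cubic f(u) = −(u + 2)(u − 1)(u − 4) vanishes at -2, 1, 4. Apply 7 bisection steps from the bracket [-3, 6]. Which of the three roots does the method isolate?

4

m = 1.5, f(m) = 4.375 (+); new bracket [1.5, 6]
m = 3.75, f(m) = 3.953125 (+); new bracket [3.75, 6]
m = 4.875, f(m) = -23.310547 (−); new bracket [3.75, 4.875]
m = 4.3125, f(m) = -6.5344 (−); new bracket [3.75, 4.3125]
m = 4.03125, f(m) = -0.5713 (−); new bracket [3.75, 4.03125]
m = 3.890625, f(m) = 1.8624 (+); new bracket [3.890625, 4.03125]
m = 3.9609375, f(m) = 0.6895 (+); new bracket [3.9609375, 4.03125]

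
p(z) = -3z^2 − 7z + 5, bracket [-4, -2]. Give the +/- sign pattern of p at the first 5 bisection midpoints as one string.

-+++-

m = -3, p(m) = -1 (−); new bracket [-3, -2]
m = -2.5, p(m) = 3.75 (+); new bracket [-3, -2.5]
m = -2.75, p(m) = 1.5625 (+); new bracket [-3, -2.75]
m = -2.875, p(m) = 0.3281 (+); new bracket [-3, -2.875]
m = -2.9375, p(m) = -0.3242 (−); new bracket [-2.9375, -2.875]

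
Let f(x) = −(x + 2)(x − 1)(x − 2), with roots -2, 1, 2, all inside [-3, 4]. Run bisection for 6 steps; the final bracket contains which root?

-2

f(0.5) = -1.875 < 0, so the root lies in [-3, 0.5]
f(-1.25) = -5.484375 < 0, so the root lies in [-3, -1.25]
f(-2.125) = 1.611328 > 0, so the root lies in [-2.125, -1.25]
f(-1.6875) = -3.0969 < 0, so the root lies in [-2.125, -1.6875]
f(-1.90625) = -1.0643 < 0, so the root lies in [-2.125, -1.90625]
f(-2.015625) = 0.1892 > 0, so the root lies in [-2.015625, -1.90625]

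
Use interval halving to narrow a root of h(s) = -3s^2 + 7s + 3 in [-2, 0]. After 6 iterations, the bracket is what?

h(-1) = -7 < 0, so the root lies in [-1, 0]
h(-0.5) = -1.25 < 0, so the root lies in [-0.5, 0]
h(-0.25) = 1.0625 > 0, so the root lies in [-0.5, -0.25]
h(-0.375) = -0.0469 < 0, so the root lies in [-0.375, -0.25]
h(-0.3125) = 0.5195 > 0, so the root lies in [-0.375, -0.3125]
h(-0.34375) = 0.2393 > 0, so the root lies in [-0.375, -0.34375]

[-0.375, -0.34375]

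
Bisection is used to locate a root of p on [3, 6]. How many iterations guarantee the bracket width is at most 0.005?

10

Width after n steps is 3/2^n. Need 2^n ≥ 3/0.005 = 600.
2^9 = 512 < 600 ≤ 2^10 = 1024, so n = 10.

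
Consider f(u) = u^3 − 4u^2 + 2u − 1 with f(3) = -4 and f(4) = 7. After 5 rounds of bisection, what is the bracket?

midpoint 3.5: f = -0.125 < 0 → [3.5, 4]
midpoint 3.75: f = 2.984375 > 0 → [3.5, 3.75]
midpoint 3.625: f = 1.322266 > 0 → [3.5, 3.625]
midpoint 3.5625: f = 0.5725 > 0 → [3.5, 3.5625]
midpoint 3.53125: f = 0.2173 > 0 → [3.5, 3.53125]

[3.5, 3.53125]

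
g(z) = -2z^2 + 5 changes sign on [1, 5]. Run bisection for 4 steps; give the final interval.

[1.5, 1.75]

midpoint 3: g = -13 < 0 → [1, 3]
midpoint 2: g = -3 < 0 → [1, 2]
midpoint 1.5: g = 0.5 > 0 → [1.5, 2]
midpoint 1.75: g = -1.125 < 0 → [1.5, 1.75]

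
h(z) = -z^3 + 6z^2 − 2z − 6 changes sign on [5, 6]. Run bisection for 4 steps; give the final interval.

[5.375, 5.4375]

z = 5.5 gives h = -1.875, negative; keep [5, 5.5]
z = 5.25 gives h = 4.171875, positive; keep [5.25, 5.5]
z = 5.375 gives h = 1.306641, positive; keep [5.375, 5.5]
z = 5.4375 gives h = -0.2439, negative; keep [5.375, 5.4375]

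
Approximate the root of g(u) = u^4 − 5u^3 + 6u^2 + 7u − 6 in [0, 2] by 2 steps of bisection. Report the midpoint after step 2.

0.5

midpoint 1: g = 3 > 0 → [0, 1]
midpoint 0.5: g = -1.5625 < 0 → [0.5, 1]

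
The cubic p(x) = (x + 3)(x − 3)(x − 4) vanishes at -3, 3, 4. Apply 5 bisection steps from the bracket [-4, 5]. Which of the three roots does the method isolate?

-3

m = 0.5, p(m) = 30.625 (+); new bracket [-4, 0.5]
m = -1.75, p(m) = 34.140625 (+); new bracket [-4, -1.75]
m = -2.875, p(m) = 5.048828 (+); new bracket [-4, -2.875]
m = -3.4375, p(m) = -20.947 (−); new bracket [-3.4375, -2.875]
m = -3.15625, p(m) = -6.8837 (−); new bracket [-3.15625, -2.875]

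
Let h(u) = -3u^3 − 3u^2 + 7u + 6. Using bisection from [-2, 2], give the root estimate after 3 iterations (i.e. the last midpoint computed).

u = 0 gives h = 6, positive; keep [0, 2]
u = 1 gives h = 7, positive; keep [1, 2]
u = 1.5 gives h = -0.375, negative; keep [1, 1.5]

1.5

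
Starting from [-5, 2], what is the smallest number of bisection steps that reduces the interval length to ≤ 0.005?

Width after n steps is 7/2^n. Need 2^n ≥ 7/0.005 = 1400.
2^10 = 1024 < 1400 ≤ 2^11 = 2048, so n = 11.

11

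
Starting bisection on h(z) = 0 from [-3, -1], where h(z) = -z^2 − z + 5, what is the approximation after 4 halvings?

-2.875

z = -2 gives h = 3, positive; keep [-3, -2]
z = -2.5 gives h = 1.25, positive; keep [-3, -2.5]
z = -2.75 gives h = 0.1875, positive; keep [-3, -2.75]
z = -2.875 gives h = -0.3906, negative; keep [-2.875, -2.75]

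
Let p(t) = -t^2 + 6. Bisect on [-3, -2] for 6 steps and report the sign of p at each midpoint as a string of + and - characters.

-+++--

midpoint -2.5: p = -0.25 < 0 → [-2.5, -2]
midpoint -2.25: p = 0.9375 > 0 → [-2.5, -2.25]
midpoint -2.375: p = 0.359375 > 0 → [-2.5, -2.375]
midpoint -2.4375: p = 0.0586 > 0 → [-2.5, -2.4375]
midpoint -2.46875: p = -0.0947 < 0 → [-2.46875, -2.4375]
midpoint -2.453125: p = -0.0178 < 0 → [-2.453125, -2.4375]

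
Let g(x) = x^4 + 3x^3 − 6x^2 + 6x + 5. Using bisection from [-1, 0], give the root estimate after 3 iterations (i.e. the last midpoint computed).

g(-0.5) = 0.1875 > 0, so the root lies in [-1, -0.5]
g(-0.75) = -3.824219 < 0, so the root lies in [-0.75, -0.5]
g(-0.625) = -1.673584 < 0, so the root lies in [-0.625, -0.5]

-0.625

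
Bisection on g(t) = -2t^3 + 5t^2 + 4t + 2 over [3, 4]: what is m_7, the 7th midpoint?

3.2109375

midpoint 3.5: g = -8.5 < 0 → [3, 3.5]
midpoint 3.25: g = -0.84375 < 0 → [3, 3.25]
midpoint 3.125: g = 2.292969 > 0 → [3.125, 3.25]
midpoint 3.1875: g = 0.7798 > 0 → [3.1875, 3.25]
midpoint 3.21875: g = -0.018 < 0 → [3.1875, 3.21875]
midpoint 3.203125: g = 0.3844 > 0 → [3.203125, 3.21875]
midpoint 3.2109375: g = 0.184 > 0 → [3.2109375, 3.21875]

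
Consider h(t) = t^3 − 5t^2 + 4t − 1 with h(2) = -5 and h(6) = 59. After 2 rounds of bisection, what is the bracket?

[4, 5]

t = 4 gives h = -1, negative; keep [4, 6]
t = 5 gives h = 19, positive; keep [4, 5]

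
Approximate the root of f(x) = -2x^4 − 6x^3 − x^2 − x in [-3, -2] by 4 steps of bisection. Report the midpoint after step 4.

f(-2.5) = 11.875 > 0, so the root lies in [-3, -2.5]
f(-2.75) = 5.585938 > 0, so the root lies in [-3, -2.75]
f(-2.875) = 0.550293 > 0, so the root lies in [-3, -2.875]
f(-2.9375) = -2.523 < 0, so the root lies in [-2.9375, -2.875]

-2.9375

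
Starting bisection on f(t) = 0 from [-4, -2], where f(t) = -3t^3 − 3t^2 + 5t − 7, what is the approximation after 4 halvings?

m = -3, f(m) = 32 (+); new bracket [-3, -2]
m = -2.5, f(m) = 8.625 (+); new bracket [-2.5, -2]
m = -2.25, f(m) = 0.734375 (+); new bracket [-2.25, -2]
m = -2.125, f(m) = -2.3848 (−); new bracket [-2.25, -2.125]

-2.125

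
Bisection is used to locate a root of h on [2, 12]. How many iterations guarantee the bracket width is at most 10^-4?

17

Width after n steps is 10/2^n. Need 2^n ≥ 10/10^-4 = 100000.
2^16 = 65536 < 100000 ≤ 2^17 = 131072, so n = 17.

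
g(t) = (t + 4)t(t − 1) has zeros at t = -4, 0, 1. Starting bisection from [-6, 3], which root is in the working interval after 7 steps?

-4

g(-1.5) = 9.375 > 0, so the root lies in [-6, -1.5]
g(-3.75) = 4.453125 > 0, so the root lies in [-6, -3.75]
g(-4.875) = -25.060547 < 0, so the root lies in [-4.875, -3.75]
g(-4.3125) = -7.1594 < 0, so the root lies in [-4.3125, -3.75]
g(-4.03125) = -0.6338 < 0, so the root lies in [-4.03125, -3.75]
g(-3.890625) = 2.0811 > 0, so the root lies in [-4.03125, -3.890625]
g(-3.9609375) = 0.7676 > 0, so the root lies in [-4.03125, -3.9609375]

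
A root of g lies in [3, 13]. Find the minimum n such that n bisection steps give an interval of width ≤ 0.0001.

Width after n steps is 10/2^n. Need 2^n ≥ 10/0.0001 = 100000.
2^16 = 65536 < 100000 ≤ 2^17 = 131072, so n = 17.

17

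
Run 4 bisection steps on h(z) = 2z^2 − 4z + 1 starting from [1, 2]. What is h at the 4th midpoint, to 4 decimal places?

m = 1.5, h(m) = -0.5 (−); new bracket [1.5, 2]
m = 1.75, h(m) = 0.125 (+); new bracket [1.5, 1.75]
m = 1.625, h(m) = -0.21875 (−); new bracket [1.625, 1.75]
m = 1.6875, h(m) = -0.0547 (−); new bracket [1.6875, 1.75]

-0.0547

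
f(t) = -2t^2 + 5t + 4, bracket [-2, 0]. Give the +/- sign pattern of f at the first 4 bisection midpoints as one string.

t = -1 gives f = -3, negative; keep [-1, 0]
t = -0.5 gives f = 1, positive; keep [-1, -0.5]
t = -0.75 gives f = -0.875, negative; keep [-0.75, -0.5]
t = -0.625 gives f = 0.0938, positive; keep [-0.75, -0.625]

-+-+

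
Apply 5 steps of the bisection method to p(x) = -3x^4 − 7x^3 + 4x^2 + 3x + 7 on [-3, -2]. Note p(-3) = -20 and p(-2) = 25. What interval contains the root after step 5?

[-2.8125, -2.78125]

x = -2.5 gives p = 16.6875, positive; keep [-3, -2.5]
x = -2.75 gives p = 3.003906, positive; keep [-3, -2.75]
x = -2.875 gives p = -7.178467, negative; keep [-2.875, -2.75]
x = -2.8125 gives p = -1.7774, negative; keep [-2.8125, -2.75]
x = -2.78125 gives p = 0.6883, positive; keep [-2.8125, -2.78125]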